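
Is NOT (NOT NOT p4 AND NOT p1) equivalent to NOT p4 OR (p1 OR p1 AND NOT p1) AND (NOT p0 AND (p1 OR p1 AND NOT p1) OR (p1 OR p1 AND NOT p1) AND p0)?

Yes

E1: NOT (NOT NOT p4 AND NOT p1)
    = NOT p4 OR p1   [De Morgan]
E2: NOT p4 OR (p1 OR p1 AND NOT p1) AND (NOT p0 AND (p1 OR p1 AND NOT p1) OR (p1 OR p1 AND NOT p1) AND p0)
    = NOT p4 OR (p1 OR p1 AND NOT p1) AND (p1 OR p1 AND NOT p1)   [distribution]
    = NOT p4 OR p1 AND NOT p1 OR p1 AND p1   [distribution]
    = NOT p4 OR p1   [distribution]
Both reduce to NOT p4 OR p1, so they are equivalent.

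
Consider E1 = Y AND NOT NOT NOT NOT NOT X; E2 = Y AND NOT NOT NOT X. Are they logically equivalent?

Yes

E1: Y AND NOT NOT NOT NOT NOT X
    = Y AND NOT NOT NOT X   [double negation]
    = Y AND NOT X   [double negation]
E2: Y AND NOT NOT NOT X
    = Y AND NOT X   [double negation]
Both reduce to Y AND NOT X, so they are equivalent.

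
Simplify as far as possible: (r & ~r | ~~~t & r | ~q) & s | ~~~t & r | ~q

(r & ~r | ~~~t & r | ~q) & s | ~~~t & r | ~q
= (~~~t & r | ~q) & s | ~~~t & r | ~q   — complement / identity
= ~~~t & r | ~q   — absorption
= ~t & r | ~q   — double negation

~t & r | ~q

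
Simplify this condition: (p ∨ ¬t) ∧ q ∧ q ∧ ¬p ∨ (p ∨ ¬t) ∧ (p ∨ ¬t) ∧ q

(p ∨ ¬t) ∧ q

(p ∨ ¬t) ∧ q ∧ q ∧ ¬p ∨ (p ∨ ¬t) ∧ (p ∨ ¬t) ∧ q
= (p ∨ ¬t) ∧ q ∧ q ∧ ¬p ∨ (p ∨ ¬t) ∧ q
= (p ∨ ¬t) ∧ q ∧ ¬p ∨ (p ∨ ¬t) ∧ q
= (p ∨ ¬t) ∧ q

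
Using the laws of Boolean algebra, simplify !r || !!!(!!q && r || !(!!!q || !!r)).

!r || !!!(!!q && r || !(!!!q || !!r))
= !r || !!!(!!q && r || !!q && !r)   [De Morgan]
= !r || !!!!!q   [distribution]
= !r || !!!q   [double negation]
= !r || !q   [double negation]

!r || !q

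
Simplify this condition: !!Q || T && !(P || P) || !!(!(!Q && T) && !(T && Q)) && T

!!Q || T && !(P || P) || !!(!(!Q && T) && !(T && Q)) && T
= !!Q || T && !(P || P) || !(!Q && T || T && Q) && T   — De Morgan
= Q || T && !(P || P) || !(!Q && T || T && Q) && T   — double negation
= Q || T && !(P || P) || !T && T   — distribution
= Q || T && !(P || P)   — complement / identity
= Q || T && !P   — idempotence

Q || T && !P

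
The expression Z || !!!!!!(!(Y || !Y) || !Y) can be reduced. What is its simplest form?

Z || !Y

Z || !!!!!!(!(Y || !Y) || !Y)
= Z || !!!!(!(Y || !Y) || !Y)
= Z || !!!((Y || !Y) && Y)
= Z || !((Y || !Y) && Y)
= Z || !Y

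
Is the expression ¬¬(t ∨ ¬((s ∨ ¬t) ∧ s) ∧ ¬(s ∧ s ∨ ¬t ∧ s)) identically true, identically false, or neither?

neither

¬¬(t ∨ ¬((s ∨ ¬t) ∧ s) ∧ ¬(s ∧ s ∨ ¬t ∧ s))
= ¬¬(t ∨ ¬((s ∨ ¬t) ∧ s) ∧ ¬((s ∨ ¬t) ∧ s))
= ¬¬(t ∨ ¬((s ∨ ¬t) ∧ s))
= t ∨ ¬((s ∨ ¬t) ∧ s)
= t ∨ ¬s
This depends on s, t, so it is not a constant.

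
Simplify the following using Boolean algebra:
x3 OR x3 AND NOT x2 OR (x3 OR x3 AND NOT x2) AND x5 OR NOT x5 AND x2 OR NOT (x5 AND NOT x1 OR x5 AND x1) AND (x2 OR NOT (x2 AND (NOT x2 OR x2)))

x3 OR NOT x5

x3 OR x3 AND NOT x2 OR (x3 OR x3 AND NOT x2) AND x5 OR NOT x5 AND x2 OR NOT (x5 AND NOT x1 OR x5 AND x1) AND (x2 OR NOT (x2 AND (NOT x2 OR x2)))
= x3 OR x3 AND NOT x2 OR (x3 OR x3 AND NOT x2) AND x5 OR NOT x5 AND x2 OR NOT (x5 AND NOT x1 OR x5 AND x1) AND (x2 OR NOT x2)   (complement / identity)
= x3 OR x3 AND NOT x2 OR (x3 OR x3 AND NOT x2) AND x5 OR NOT x5 AND x2 OR NOT x5 AND (x2 OR NOT x2)   (distribution)
= x3 OR x3 AND NOT x2 OR NOT x5 AND x2 OR NOT x5 AND (x2 OR NOT x2)   (absorption)
= x3 OR x3 AND NOT x2 OR NOT x5 AND x2 OR NOT x5   (complement / identity)
= x3 OR x3 AND NOT x2 OR NOT x5   (absorption)
= x3 OR NOT x5   (absorption)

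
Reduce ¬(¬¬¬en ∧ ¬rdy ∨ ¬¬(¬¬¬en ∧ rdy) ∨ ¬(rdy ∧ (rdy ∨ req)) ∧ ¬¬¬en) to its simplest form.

en

¬(¬¬¬en ∧ ¬rdy ∨ ¬¬(¬¬¬en ∧ rdy) ∨ ¬(rdy ∧ (rdy ∨ req)) ∧ ¬¬¬en)
= ¬(¬¬¬en ∧ ¬rdy ∨ ¬¬(¬¬¬en ∧ rdy) ∨ ¬rdy ∧ ¬¬¬en)   [absorption]
= ¬(¬¬¬en ∧ ¬rdy ∨ ¬¬¬en ∧ rdy ∨ ¬rdy ∧ ¬¬¬en)   [double negation]
= ¬(¬¬¬en ∧ ¬rdy ∨ ¬¬¬en)   [distribution]
= ¬¬¬¬en   [absorption]
= ¬¬en   [double negation]
= en   [double negation]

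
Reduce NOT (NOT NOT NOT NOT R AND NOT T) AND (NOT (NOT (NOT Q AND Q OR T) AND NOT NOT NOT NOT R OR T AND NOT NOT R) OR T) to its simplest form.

NOT (NOT NOT NOT NOT R AND NOT T) AND (NOT (NOT (NOT Q AND Q OR T) AND NOT NOT NOT NOT R OR T AND NOT NOT R) OR T)
= NOT (NOT NOT NOT NOT R AND NOT T) AND (NOT (NOT T AND NOT NOT NOT NOT R OR T AND NOT NOT R) OR T)   [complement / identity]
= NOT (NOT NOT NOT NOT R AND NOT T) AND (NOT (NOT T AND NOT NOT R OR T AND NOT NOT R) OR T)   [double negation]
= NOT (NOT NOT NOT NOT R AND NOT T) AND (NOT NOT NOT R OR T)   [distribution]
= (NOT NOT NOT R OR T) AND (NOT NOT NOT R OR T)   [De Morgan]
= NOT NOT NOT R OR T   [idempotence]
= NOT R OR T   [double negation]

NOT R OR T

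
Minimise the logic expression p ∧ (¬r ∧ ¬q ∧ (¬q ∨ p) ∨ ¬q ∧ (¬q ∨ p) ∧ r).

p ∧ (¬r ∧ ¬q ∧ (¬q ∨ p) ∨ ¬q ∧ (¬q ∨ p) ∧ r)
= p ∧ ¬q ∧ (¬q ∨ p)
= p ∧ ¬q

p ∧ ¬q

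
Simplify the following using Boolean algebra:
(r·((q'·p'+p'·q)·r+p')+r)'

(r·((q'·p'+p'·q)·r+p')+r)'
= (r·(p'·r+p')+r)'   (distribution)
= (r·p'+r)'   (absorption)
= r'   (absorption)

r'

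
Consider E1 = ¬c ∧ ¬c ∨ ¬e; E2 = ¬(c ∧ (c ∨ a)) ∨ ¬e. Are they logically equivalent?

E1: ¬c ∧ ¬c ∨ ¬e
    = ¬c ∨ ¬e   [idempotence]
E2: ¬(c ∧ (c ∨ a)) ∨ ¬e
    = ¬c ∨ ¬e   [absorption]
Both reduce to ¬c ∨ ¬e, so they are equivalent.

Yes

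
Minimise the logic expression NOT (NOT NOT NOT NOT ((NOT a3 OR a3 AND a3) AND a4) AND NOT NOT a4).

NOT (NOT NOT NOT NOT ((NOT a3 OR a3 AND a3) AND a4) AND NOT NOT a4)
= NOT (NOT NOT ((NOT a3 OR a3 AND a3) AND a4) AND NOT NOT a4)   — double negation
= NOT (NOT NOT ((NOT a3 OR a3) AND a4) AND NOT NOT a4)   — idempotence
= NOT (NOT NOT a4 AND NOT NOT a4)   — complement / identity
= NOT NOT NOT a4   — idempotence
= NOT a4   — double negation

NOT a4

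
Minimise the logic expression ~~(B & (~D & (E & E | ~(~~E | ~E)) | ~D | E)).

B & (~D | E)

~~(B & (~D & (E & E | ~(~~E | ~E)) | ~D | E))
= ~~(B & (~D & (E & E | ~E & E) | ~D | E))
= ~~(B & (~D & E | ~D | E))
= B & (~D & E | ~D | E)
= B & (~D | E)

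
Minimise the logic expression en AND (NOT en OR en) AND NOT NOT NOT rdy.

en AND NOT rdy

en AND (NOT en OR en) AND NOT NOT NOT rdy
= en AND NOT NOT NOT rdy   [complement / identity]
= en AND NOT rdy   [double negation]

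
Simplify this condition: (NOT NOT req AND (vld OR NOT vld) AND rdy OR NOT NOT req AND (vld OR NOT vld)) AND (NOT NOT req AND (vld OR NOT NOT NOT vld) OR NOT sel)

req

(NOT NOT req AND (vld OR NOT vld) AND rdy OR NOT NOT req AND (vld OR NOT vld)) AND (NOT NOT req AND (vld OR NOT NOT NOT vld) OR NOT sel)
= NOT NOT req AND (vld OR NOT vld) AND (NOT NOT req AND (vld OR NOT NOT NOT vld) OR NOT sel)
= NOT NOT req AND (vld OR NOT vld) AND (NOT NOT req AND (vld OR NOT vld) OR NOT sel)
= NOT NOT req AND (vld OR NOT vld)
= NOT NOT req
= req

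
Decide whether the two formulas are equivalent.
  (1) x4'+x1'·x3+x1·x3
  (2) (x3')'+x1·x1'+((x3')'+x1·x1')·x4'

No

E1: x4'+x1'·x3+x1·x3
    = x4'+x3
E2: (x3')'+x1·x1'+((x3')'+x1·x1')·x4'
    = (x3')'+x1·x1'
    = x3+x1·x1'
    = x3
These differ: at x1=0, x3=0, x4=0, E1 = 1 but E2 = 0.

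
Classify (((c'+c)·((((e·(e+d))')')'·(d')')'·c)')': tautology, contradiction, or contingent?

(((c'+c)·((((e·(e+d))')')'·(d')')'·c)')'
= ((((((e·(e+d))')')'·(d')')'·c)')'   [complement / identity]
= (((((e·(e+d))')'+d')·c)')'   [De Morgan]
= (((e·(e+d)+d')·c)')'   [double negation]
= (((e+d')·c)')'   [absorption]
= (e+d')·c   [double negation]
This depends on c, d, e, so it is not a constant.

contingent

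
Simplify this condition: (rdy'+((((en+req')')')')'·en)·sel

(rdy'+((((en+req')')')')'·en)·sel
= (rdy'+((en+req')')'·en)·sel   (double negation)
= (rdy'+(en+req')·en)·sel   (double negation)
= (rdy'+en)·sel   (absorption)

(rdy'+en)·sel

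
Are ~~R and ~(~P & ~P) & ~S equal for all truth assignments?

E1: ~~R
    = R   [double negation]
E2: ~(~P & ~P) & ~S
    = ~~P & ~S   [idempotence]
    = P & ~S   [double negation]
These differ: at P=0, R=1, S=0, E1 = 1 but E2 = 0.

No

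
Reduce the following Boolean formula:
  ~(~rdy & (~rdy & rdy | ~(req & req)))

rdy | req

~(~rdy & (~rdy & rdy | ~(req & req)))
= ~(~rdy & (~rdy & rdy | ~req))   — idempotence
= ~(~rdy & ~req)   — complement / identity
= rdy | req   — De Morgan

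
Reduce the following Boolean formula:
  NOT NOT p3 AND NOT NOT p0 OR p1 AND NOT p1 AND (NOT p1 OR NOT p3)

NOT NOT p3 AND NOT NOT p0 OR p1 AND NOT p1 AND (NOT p1 OR NOT p3)
= NOT NOT p3 AND p0 OR p1 AND NOT p1 AND (NOT p1 OR NOT p3)
= NOT NOT p3 AND p0 OR p1 AND NOT p1
= p3 AND p0 OR p1 AND NOT p1
= p3 AND p0

p3 AND p0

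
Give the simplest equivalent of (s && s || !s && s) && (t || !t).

(s && s || !s && s) && (t || !t)
= s && s || !s && s   — complement / identity
= s   — distribution

s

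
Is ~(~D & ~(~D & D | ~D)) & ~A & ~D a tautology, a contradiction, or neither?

~(~D & ~(~D & D | ~D)) & ~A & ~D
= (D | ~D & D | ~D) & ~A & ~D   [De Morgan]
= (D | ~D) & ~A & ~D   [complement / identity]
= ~A & ~D   [complement / identity]
This depends on A, D, so it is not a constant.

neither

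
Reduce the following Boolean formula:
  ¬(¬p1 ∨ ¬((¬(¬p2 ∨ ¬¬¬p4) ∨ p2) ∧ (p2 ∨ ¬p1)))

p1 ∧ p2

¬(¬p1 ∨ ¬((¬(¬p2 ∨ ¬¬¬p4) ∨ p2) ∧ (p2 ∨ ¬p1)))
= ¬(¬p1 ∨ ¬((p2 ∧ ¬¬p4 ∨ p2) ∧ (p2 ∨ ¬p1)))   [De Morgan]
= ¬(¬p1 ∨ ¬((p2 ∧ p4 ∨ p2) ∧ (p2 ∨ ¬p1)))   [double negation]
= p1 ∧ (p2 ∧ p4 ∨ p2) ∧ (p2 ∨ ¬p1)   [De Morgan]
= p1 ∧ p2 ∧ (p2 ∨ ¬p1)   [absorption]
= p1 ∧ p2   [absorption]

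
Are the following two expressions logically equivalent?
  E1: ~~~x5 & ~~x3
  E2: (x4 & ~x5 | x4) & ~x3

No

E1: ~~~x5 & ~~x3
    = ~~~x5 & x3   [double negation]
    = ~x5 & x3   [double negation]
E2: (x4 & ~x5 | x4) & ~x3
    = x4 & ~x3   [absorption]
These differ: at x3=1, x4=1, x5=0, E1 = 1 but E2 = 0.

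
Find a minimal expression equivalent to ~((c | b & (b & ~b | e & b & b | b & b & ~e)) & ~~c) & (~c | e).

~((c | b & (b & ~b | e & b & b | b & b & ~e)) & ~~c) & (~c | e)
= ~((c | b & (b & ~b | b & b)) & ~~c) & (~c | e)   — distribution
= ~((c | b & b) & ~~c) & (~c | e)   — distribution
= ~((c | b & b) & c) & (~c | e)   — double negation
= ~((c | b) & c) & (~c | e)   — idempotence
= ~c & (~c | e)   — absorption
= ~c   — absorption

~c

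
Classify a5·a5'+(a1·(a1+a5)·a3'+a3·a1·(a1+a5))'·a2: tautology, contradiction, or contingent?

a5·a5'+(a1·(a1+a5)·a3'+a3·a1·(a1+a5))'·a2
= a5·a5'+(a1·(a1+a5))'·a2   — distribution
= a5·a5'+a1'·a2   — absorption
= a1'·a2   — complement / identity
This depends on a1, a2, so it is not a constant.

contingent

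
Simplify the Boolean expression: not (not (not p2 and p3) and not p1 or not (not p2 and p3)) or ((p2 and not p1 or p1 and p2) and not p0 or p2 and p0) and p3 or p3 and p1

not (not (not p2 and p3) and not p1 or not (not p2 and p3)) or ((p2 and not p1 or p1 and p2) and not p0 or p2 and p0) and p3 or p3 and p1
= not not (not p2 and p3) or ((p2 and not p1 or p1 and p2) and not p0 or p2 and p0) and p3 or p3 and p1   [absorption]
= not not (not p2 and p3) or (p2 and not p0 or p2 and p0) and p3 or p3 and p1   [distribution]
= not p2 and p3 or (p2 and not p0 or p2 and p0) and p3 or p3 and p1   [double negation]
= not p2 and p3 or p2 and p3 or p3 and p1   [distribution]
= p3 or p3 and p1   [distribution]
= p3   [absorption]

p3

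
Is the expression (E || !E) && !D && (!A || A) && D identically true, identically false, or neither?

identically false

(E || !E) && !D && (!A || A) && D
= !D && (!A || A) && D   [complement / identity]
= !D && D   [complement / identity]
= false   [complement]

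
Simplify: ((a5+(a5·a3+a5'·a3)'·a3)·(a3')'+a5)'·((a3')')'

a5'·a3'

((a5+(a5·a3+a5'·a3)'·a3)·(a3')'+a5)'·((a3')')'
= ((a5+a3'·a3)·(a3')'+a5)'·((a3')')'   — distribution
= ((a5+a3'·a3)·a3+a5)'·((a3')')'   — double negation
= ((a5+a3'·a3)·a3+a5)'·a3'   — double negation
= (a5·a3+a5)'·a3'   — complement / identity
= a5'·a3'   — absorption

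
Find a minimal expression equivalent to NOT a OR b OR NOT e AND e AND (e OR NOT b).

NOT a OR b

NOT a OR b OR NOT e AND e AND (e OR NOT b)
= NOT a OR b OR NOT e AND e   — absorption
= NOT a OR b   — complement / identity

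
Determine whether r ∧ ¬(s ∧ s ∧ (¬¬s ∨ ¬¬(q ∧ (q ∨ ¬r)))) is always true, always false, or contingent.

contingent

r ∧ ¬(s ∧ s ∧ (¬¬s ∨ ¬¬(q ∧ (q ∨ ¬r))))
= r ∧ ¬(s ∧ s ∧ (¬¬s ∨ q ∧ (q ∨ ¬r)))   (double negation)
= r ∧ ¬(s ∧ s ∧ (¬¬s ∨ q))   (absorption)
= r ∧ ¬(s ∧ s ∧ (s ∨ q))   (double negation)
= r ∧ ¬(s ∧ s)   (absorption)
= r ∧ ¬s   (idempotence)
This depends on r, s, so it is not a constant.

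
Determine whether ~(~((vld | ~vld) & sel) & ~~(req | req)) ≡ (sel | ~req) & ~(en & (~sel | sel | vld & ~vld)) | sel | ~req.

Yes

E1: ~(~((vld | ~vld) & sel) & ~~(req | req))
    = ~(~sel & ~~(req | req))   [complement / identity]
    = sel | ~(req | req)   [De Morgan]
    = sel | ~req   [idempotence]
E2: (sel | ~req) & ~(en & (~sel | sel | vld & ~vld)) | sel | ~req
    = (sel | ~req) & ~(en & (~sel | sel)) | sel | ~req   [complement / identity]
    = (sel | ~req) & ~en | sel | ~req   [complement / identity]
    = sel | ~req   [absorption]
Both reduce to sel | ~req, so they are equivalent.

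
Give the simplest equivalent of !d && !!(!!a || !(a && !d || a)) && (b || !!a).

!d && !!(!!a || !(a && !d || a)) && (b || !!a)
= !d && !!(!!a || !(a && !d || a)) && (b || a)   (double negation)
= !d && !!(!!a || !a) && (b || a)   (absorption)
= !d && (!!a || !a) && (b || a)   (double negation)
= !d && (a || !a) && (b || a)   (double negation)
= !d && (b || a)   (complement / identity)

!d && (b || a)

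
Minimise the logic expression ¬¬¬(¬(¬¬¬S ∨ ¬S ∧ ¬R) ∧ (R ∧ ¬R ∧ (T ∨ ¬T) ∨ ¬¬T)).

¬S ∨ ¬T

¬¬¬(¬(¬¬¬S ∨ ¬S ∧ ¬R) ∧ (R ∧ ¬R ∧ (T ∨ ¬T) ∨ ¬¬T))
= ¬¬¬(¬(¬S ∨ ¬S ∧ ¬R) ∧ (R ∧ ¬R ∧ (T ∨ ¬T) ∨ ¬¬T))   [double negation]
= ¬¬¬(¬¬S ∧ (R ∧ ¬R ∧ (T ∨ ¬T) ∨ ¬¬T))   [absorption]
= ¬¬¬(¬¬S ∧ (R ∧ ¬R ∨ ¬¬T))   [complement / identity]
= ¬¬¬(¬¬S ∧ ¬¬T)   [complement / identity]
= ¬(¬¬S ∧ ¬¬T)   [double negation]
= ¬S ∨ ¬T   [De Morgan]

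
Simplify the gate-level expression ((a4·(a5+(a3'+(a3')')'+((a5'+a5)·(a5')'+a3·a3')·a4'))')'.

a4·a5

((a4·(a5+(a3'+(a3')')'+((a5'+a5)·(a5')'+a3·a3')·a4'))')'
= ((a4·(a5+a3·a3'+((a5'+a5)·(a5')'+a3·a3')·a4'))')'   — De Morgan
= ((a4·(a5+a3·a3'+((a5')'+a3·a3')·a4'))')'   — complement / identity
= ((a4·(a5+a3·a3'+(a5+a3·a3')·a4'))')'   — double negation
= ((a4·(a5+a3·a3'))')'   — absorption
= ((a4·a5)')'   — complement / identity
= a4·a5   — double negation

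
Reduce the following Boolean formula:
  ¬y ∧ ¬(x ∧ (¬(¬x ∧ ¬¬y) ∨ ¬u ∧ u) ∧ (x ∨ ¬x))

¬y ∧ ¬x

¬y ∧ ¬(x ∧ (¬(¬x ∧ ¬¬y) ∨ ¬u ∧ u) ∧ (x ∨ ¬x))
= ¬y ∧ ¬(x ∧ (x ∨ ¬y ∨ ¬u ∧ u) ∧ (x ∨ ¬x))
= ¬y ∧ ¬(x ∧ (x ∨ ¬y) ∧ (x ∨ ¬x))
= ¬y ∧ ¬(x ∧ (x ∨ ¬y))
= ¬y ∧ ¬x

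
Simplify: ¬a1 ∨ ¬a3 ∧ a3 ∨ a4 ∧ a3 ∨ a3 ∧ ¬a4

¬a1 ∨ ¬a3 ∧ a3 ∨ a4 ∧ a3 ∨ a3 ∧ ¬a4
= ¬a1 ∨ ¬a3 ∧ a3 ∨ a3
= ¬a1 ∨ a3

¬a1 ∨ a3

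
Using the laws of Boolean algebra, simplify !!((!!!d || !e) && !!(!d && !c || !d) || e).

!!((!!!d || !e) && !!(!d && !c || !d) || e)
= !!((!!!d || !e) && !!!d || e)   — absorption
= (!!!d || !e) && !!!d || e   — double negation
= !!!d || e   — absorption
= !d || e   — double negation

!d || e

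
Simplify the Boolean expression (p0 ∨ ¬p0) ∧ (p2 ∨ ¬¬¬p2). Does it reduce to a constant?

(p0 ∨ ¬p0) ∧ (p2 ∨ ¬¬¬p2)
= p2 ∨ ¬¬¬p2
= p2 ∨ ¬p2
= True

True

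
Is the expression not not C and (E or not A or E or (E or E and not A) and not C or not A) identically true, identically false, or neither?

neither

not not C and (E or not A or E or (E or E and not A) and not C or not A)
= C and (E or not A or E or (E or E and not A) and not C or not A)   — double negation
= C and (E or not A or E or E and not C or not A)   — absorption
= C and (E or not A or E or not A)   — absorption
= C and (E or not A)   — idempotence
This depends on A, C, E, so it is not a constant.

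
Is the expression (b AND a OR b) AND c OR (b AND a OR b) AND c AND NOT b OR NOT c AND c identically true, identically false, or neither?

neither

(b AND a OR b) AND c OR (b AND a OR b) AND c AND NOT b OR NOT c AND c
= (b AND a OR b) AND c OR (b AND a OR b) AND c AND NOT b   — complement / identity
= (b AND a OR b) AND c   — absorption
= b AND c   — absorption
This depends on b, c, so it is not a constant.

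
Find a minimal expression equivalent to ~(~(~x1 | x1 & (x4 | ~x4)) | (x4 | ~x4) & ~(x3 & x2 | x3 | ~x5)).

x3 | ~x5

~(~(~x1 | x1 & (x4 | ~x4)) | (x4 | ~x4) & ~(x3 & x2 | x3 | ~x5))
= ~(~(~x1 | x1 & (x4 | ~x4)) | ~(x3 & x2 | x3 | ~x5))   (complement / identity)
= ~(~(~x1 | x1) | ~(x3 & x2 | x3 | ~x5))   (complement / identity)
= ~(~(~x1 | x1) | ~(x3 | ~x5))   (absorption)
= (~x1 | x1) & (x3 | ~x5)   (De Morgan)
= x3 | ~x5   (complement / identity)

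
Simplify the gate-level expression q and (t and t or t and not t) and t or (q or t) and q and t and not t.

q and (t and t or t and not t) and t or (q or t) and q and t and not t
= q and (t and t or t and not t) and t or q and t and not t   — absorption
= q and t and t or q and t and not t   — distribution
= q and t   — distribution

q and t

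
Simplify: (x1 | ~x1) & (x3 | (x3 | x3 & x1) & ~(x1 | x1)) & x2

x3 & x2

(x1 | ~x1) & (x3 | (x3 | x3 & x1) & ~(x1 | x1)) & x2
= (x1 | ~x1) & (x3 | (x3 | x3 & x1) & ~x1) & x2   — idempotence
= (x1 | ~x1) & (x3 | x3 & ~x1) & x2   — absorption
= (x3 | x3 & ~x1) & x2   — complement / identity
= x3 & x2   — absorption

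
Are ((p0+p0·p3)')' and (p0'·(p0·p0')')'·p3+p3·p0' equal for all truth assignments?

No

E1: ((p0+p0·p3)')'
    = p0+p0·p3   — double negation
    = p0   — absorption
E2: (p0'·(p0·p0')')'·p3+p3·p0'
    = (p0+p0·p0')·p3+p3·p0'   — De Morgan
    = p0·p3+p3·p0'   — complement / identity
    = p3   — distribution
These differ: at p0=0, p3=1, E1 = 0 but E2 = 1.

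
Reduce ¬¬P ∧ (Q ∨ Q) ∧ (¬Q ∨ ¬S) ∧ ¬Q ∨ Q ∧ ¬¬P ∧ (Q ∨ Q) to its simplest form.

¬¬P ∧ (Q ∨ Q) ∧ (¬Q ∨ ¬S) ∧ ¬Q ∨ Q ∧ ¬¬P ∧ (Q ∨ Q)
= ¬¬P ∧ (Q ∨ Q) ∧ ¬Q ∨ Q ∧ ¬¬P ∧ (Q ∨ Q)   (absorption)
= ¬¬P ∧ (Q ∨ Q)   (distribution)
= ¬¬P ∧ Q   (idempotence)
= P ∧ Q   (double negation)

P ∧ Q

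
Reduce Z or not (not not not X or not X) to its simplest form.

Z or not (not not not X or not X)
= Z or not (not X or not X)
= Z or X and X
= Z or X

Z or X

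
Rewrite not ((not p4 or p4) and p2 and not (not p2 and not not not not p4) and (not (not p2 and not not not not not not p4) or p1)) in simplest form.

not p2

not ((not p4 or p4) and p2 and not (not p2 and not not not not p4) and (not (not p2 and not not not not not not p4) or p1))
= not ((not p4 or p4) and p2 and not (not p2 and not not not not p4) and (not (not p2 and not not not not p4) or p1))   [double negation]
= not ((not p4 or p4) and p2 and not (not p2 and not not not not p4))   [absorption]
= not ((not p4 or p4) and p2 and not (not p2 and not not p4))   [double negation]
= not ((not p4 or p4) and p2 and (p2 or not p4))   [De Morgan]
= not ((not p4 or p4) and p2)   [absorption]
= not p2   [complement / identity]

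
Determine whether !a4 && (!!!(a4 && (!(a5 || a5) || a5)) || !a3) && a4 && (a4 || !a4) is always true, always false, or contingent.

!a4 && (!!!(a4 && (!(a5 || a5) || a5)) || !a3) && a4 && (a4 || !a4)
= !a4 && (!!!(a4 && (!a5 || a5)) || !a3) && a4 && (a4 || !a4)
= !a4 && (!(a4 && (!a5 || a5)) || !a3) && a4 && (a4 || !a4)
= !a4 && (!a4 || !a3) && a4 && (a4 || !a4)
= !a4 && a4 && (a4 || !a4)
= !a4 && a4
= false

always false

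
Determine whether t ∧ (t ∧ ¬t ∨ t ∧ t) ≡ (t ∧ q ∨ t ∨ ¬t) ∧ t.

Yes

E1: t ∧ (t ∧ ¬t ∨ t ∧ t)
    = t ∧ t   [distribution]
    = t   [idempotence]
E2: (t ∧ q ∨ t ∨ ¬t) ∧ t
    = (t ∨ ¬t) ∧ t   [absorption]
    = t   [complement / identity]
Both reduce to t, so they are equivalent.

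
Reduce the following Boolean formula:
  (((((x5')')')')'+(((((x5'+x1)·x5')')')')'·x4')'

(((((x5')')')')'+(((((x5'+x1)·x5')')')')'·x4')'
= (((((x5')')')')'+((((x5')')')')'·x4')'   [absorption]
= (((((x5')')')')')'   [absorption]
= (((x5')')')'   [double negation]
= (x5')'   [double negation]
= x5   [double negation]

x5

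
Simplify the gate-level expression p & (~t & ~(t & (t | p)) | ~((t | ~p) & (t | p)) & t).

p & ~t

p & (~t & ~(t & (t | p)) | ~((t | ~p) & (t | p)) & t)
= p & (~t & ~t | ~((t | ~p) & (t | p)) & t)   (absorption)
= p & (~t & ~t | ~(~p & p | t) & t)   (distribution)
= p & (~t & ~t | ~t & t)   (complement / identity)
= p & ~t   (distribution)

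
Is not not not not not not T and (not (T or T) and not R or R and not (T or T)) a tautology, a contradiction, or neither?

contradiction

not not not not not not T and (not (T or T) and not R or R and not (T or T))
= not not not not T and (not (T or T) and not R or R and not (T or T))
= not not not not T and not (T or T)
= not not T and not (T or T)
= T and not (T or T)
= T and not T
= False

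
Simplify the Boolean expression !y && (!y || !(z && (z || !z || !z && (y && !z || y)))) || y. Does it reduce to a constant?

true

!y && (!y || !(z && (z || !z || !z && (y && !z || y)))) || y
= !y && (!y || !(z && (z || !z || !z && y))) || y   — absorption
= !y && (!y || !(z && (z || !z))) || y   — absorption
= !y && (!y || !z) || y   — complement / identity
= !y || y   — absorption
= true   — complement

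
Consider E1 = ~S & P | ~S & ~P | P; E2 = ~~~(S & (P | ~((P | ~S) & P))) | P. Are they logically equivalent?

Yes

E1: ~S & P | ~S & ~P | P
    = ~S | P
E2: ~~~(S & (P | ~((P | ~S) & P))) | P
    = ~~~(S & (P | ~P)) | P
    = ~~~S | P
    = ~S | P
Both reduce to ~S | P, so they are equivalent.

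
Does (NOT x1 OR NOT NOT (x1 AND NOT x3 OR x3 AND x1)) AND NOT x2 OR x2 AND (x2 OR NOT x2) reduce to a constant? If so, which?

yes, True

(NOT x1 OR NOT NOT (x1 AND NOT x3 OR x3 AND x1)) AND NOT x2 OR x2 AND (x2 OR NOT x2)
= (NOT x1 OR NOT NOT x1) AND NOT x2 OR x2 AND (x2 OR NOT x2)
= (NOT x1 OR NOT NOT x1) AND NOT x2 OR x2
= (NOT x1 OR x1) AND NOT x2 OR x2
= NOT x2 OR x2
= TRUE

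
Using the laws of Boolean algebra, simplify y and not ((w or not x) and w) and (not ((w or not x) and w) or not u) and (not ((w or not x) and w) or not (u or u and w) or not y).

y and not w

y and not ((w or not x) and w) and (not ((w or not x) and w) or not u) and (not ((w or not x) and w) or not (u or u and w) or not y)
= y and not ((w or not x) and w) and (not ((w or not x) and w) or not u) and (not ((w or not x) and w) or not u or not y)   [absorption]
= y and not ((w or not x) and w) and (not ((w or not x) and w) or not u)   [absorption]
= y and not ((w or not x) and w)   [absorption]
= y and not w   [absorption]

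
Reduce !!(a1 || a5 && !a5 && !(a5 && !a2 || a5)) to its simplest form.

a1

!!(a1 || a5 && !a5 && !(a5 && !a2 || a5))
= !!(a1 || a5 && !a5 && !a5)   — absorption
= a1 || a5 && !a5 && !a5   — double negation
= a1 || a5 && !a5   — idempotence
= a1   — complement / identity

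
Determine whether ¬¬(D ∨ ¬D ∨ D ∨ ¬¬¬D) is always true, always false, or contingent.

always true

¬¬(D ∨ ¬D ∨ D ∨ ¬¬¬D)
= D ∨ ¬D ∨ D ∨ ¬¬¬D   [double negation]
= D ∨ ¬D ∨ D ∨ ¬D   [double negation]
= D ∨ ¬D   [idempotence]
= True   [complement]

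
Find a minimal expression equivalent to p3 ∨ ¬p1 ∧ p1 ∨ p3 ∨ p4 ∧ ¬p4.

p3

p3 ∨ ¬p1 ∧ p1 ∨ p3 ∨ p4 ∧ ¬p4
= p3 ∨ ¬p1 ∧ p1 ∨ p3   (complement / identity)
= p3 ∨ p3   (complement / identity)
= p3   (idempotence)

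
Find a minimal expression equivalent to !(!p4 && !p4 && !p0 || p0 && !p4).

p4

!(!p4 && !p4 && !p0 || p0 && !p4)
= !(!p4 && !p0 || p0 && !p4)
= !!p4
= p4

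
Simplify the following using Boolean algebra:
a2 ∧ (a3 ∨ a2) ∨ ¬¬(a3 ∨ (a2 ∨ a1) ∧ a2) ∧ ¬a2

a3 ∨ a2

a2 ∧ (a3 ∨ a2) ∨ ¬¬(a3 ∨ (a2 ∨ a1) ∧ a2) ∧ ¬a2
= a2 ∧ (a3 ∨ a2) ∨ (a3 ∨ (a2 ∨ a1) ∧ a2) ∧ ¬a2   [double negation]
= a2 ∧ (a3 ∨ a2) ∨ (a3 ∨ a2) ∧ ¬a2   [absorption]
= a3 ∨ a2   [distribution]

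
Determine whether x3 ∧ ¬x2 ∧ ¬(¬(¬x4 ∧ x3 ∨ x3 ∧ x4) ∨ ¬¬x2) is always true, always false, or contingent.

contingent

x3 ∧ ¬x2 ∧ ¬(¬(¬x4 ∧ x3 ∨ x3 ∧ x4) ∨ ¬¬x2)
= x3 ∧ ¬x2 ∧ ¬(¬x3 ∨ ¬¬x2)   (distribution)
= x3 ∧ ¬x2 ∧ x3 ∧ ¬x2   (De Morgan)
= x3 ∧ ¬x2   (idempotence)
This depends on x2, x3, so it is not a constant.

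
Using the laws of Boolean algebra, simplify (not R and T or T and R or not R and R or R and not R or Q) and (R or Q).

(not R and T or T and R or not R and R or R and not R or Q) and (R or Q)
= (not R and T or T and R or R and not R or Q) and (R or Q)   — complement / identity
= (not R and T or T and R or Q) and (R or Q)   — complement / identity
= (not R and T or T and R) and R or Q   — distribution
= T and R or Q   — distribution

T and R or Q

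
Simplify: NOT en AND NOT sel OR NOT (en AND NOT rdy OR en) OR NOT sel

NOT en OR NOT sel

NOT en AND NOT sel OR NOT (en AND NOT rdy OR en) OR NOT sel
= NOT en AND NOT sel OR NOT en OR NOT sel
= NOT en OR NOT sel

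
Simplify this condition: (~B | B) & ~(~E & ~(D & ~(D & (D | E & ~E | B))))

(~B | B) & ~(~E & ~(D & ~(D & (D | E & ~E | B))))
= (~B | B) & (E | D & ~(D & (D | E & ~E | B)))
= E | D & ~(D & (D | E & ~E | B))
= E | D & ~(D & (D | B))
= E | D & ~D
= E

E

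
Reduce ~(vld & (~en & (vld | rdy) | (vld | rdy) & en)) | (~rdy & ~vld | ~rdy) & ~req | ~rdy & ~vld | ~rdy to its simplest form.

~vld | ~rdy

~(vld & (~en & (vld | rdy) | (vld | rdy) & en)) | (~rdy & ~vld | ~rdy) & ~req | ~rdy & ~vld | ~rdy
= ~(vld & (~en & (vld | rdy) | (vld | rdy) & en)) | ~rdy & ~vld | ~rdy   — absorption
= ~(vld & (vld | rdy)) | ~rdy & ~vld | ~rdy   — distribution
= ~vld | ~rdy & ~vld | ~rdy   — absorption
= ~vld | ~rdy   — absorption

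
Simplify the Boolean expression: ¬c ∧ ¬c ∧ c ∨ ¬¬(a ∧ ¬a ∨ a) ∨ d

a ∨ d

¬c ∧ ¬c ∧ c ∨ ¬¬(a ∧ ¬a ∨ a) ∨ d
= ¬c ∧ c ∨ ¬¬(a ∧ ¬a ∨ a) ∨ d   [idempotence]
= ¬c ∧ c ∨ ¬¬a ∨ d   [complement / identity]
= ¬¬a ∨ d   [complement / identity]
= a ∨ d   [double negation]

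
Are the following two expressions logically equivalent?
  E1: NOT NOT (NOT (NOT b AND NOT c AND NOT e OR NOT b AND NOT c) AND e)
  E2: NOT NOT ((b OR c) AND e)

Yes

E1: NOT NOT (NOT (NOT b AND NOT c AND NOT e OR NOT b AND NOT c) AND e)
    = NOT NOT (NOT (NOT b AND NOT c) AND e)   (absorption)
    = NOT (NOT b AND NOT c) AND e   (double negation)
    = (b OR c) AND e   (De Morgan)
E2: NOT NOT ((b OR c) AND e)
    = (b OR c) AND e   (double negation)
Both reduce to (b OR c) AND e, so they are equivalent.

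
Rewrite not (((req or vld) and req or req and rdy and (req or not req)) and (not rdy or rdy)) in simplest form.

not (((req or vld) and req or req and rdy and (req or not req)) and (not rdy or rdy))
= not ((req or vld) and req or req and rdy and (req or not req))   [complement / identity]
= not (req or req and rdy and (req or not req))   [absorption]
= not (req or req and rdy)   [complement / identity]
= not req   [absorption]

not req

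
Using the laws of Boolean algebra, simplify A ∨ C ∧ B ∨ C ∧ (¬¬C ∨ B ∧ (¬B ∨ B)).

A ∨ C

A ∨ C ∧ B ∨ C ∧ (¬¬C ∨ B ∧ (¬B ∨ B))
= A ∨ C ∧ B ∨ C ∧ (¬¬C ∨ B)   [complement / identity]
= A ∨ C ∧ B ∨ C ∧ (C ∨ B)   [double negation]
= A ∨ C ∧ B ∨ C   [absorption]
= A ∨ C   [absorption]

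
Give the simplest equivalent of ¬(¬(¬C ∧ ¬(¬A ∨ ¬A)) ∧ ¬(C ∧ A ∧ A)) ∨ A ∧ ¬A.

A

¬(¬(¬C ∧ ¬(¬A ∨ ¬A)) ∧ ¬(C ∧ A ∧ A)) ∨ A ∧ ¬A
= ¬C ∧ ¬(¬A ∨ ¬A) ∨ C ∧ A ∧ A ∨ A ∧ ¬A   [De Morgan]
= ¬C ∧ A ∧ A ∨ C ∧ A ∧ A ∨ A ∧ ¬A   [De Morgan]
= A ∧ A ∨ A ∧ ¬A   [distribution]
= A   [distribution]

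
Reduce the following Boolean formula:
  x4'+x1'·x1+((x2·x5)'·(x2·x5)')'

x4'+x1'·x1+((x2·x5)'·(x2·x5)')'
= x4'+x1'·x1+x2·x5+x2·x5   (De Morgan)
= x4'+x1'·x1+x2·x5   (idempotence)
= x4'+x2·x5   (complement / identity)

x4'+x2·x5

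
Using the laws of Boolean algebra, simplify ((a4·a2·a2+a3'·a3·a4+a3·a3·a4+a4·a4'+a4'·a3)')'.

((a4·a2·a2+a3'·a3·a4+a3·a3·a4+a4·a4'+a4'·a3)')'
= ((a4·a2+a3'·a3·a4+a3·a3·a4+a4·a4'+a4'·a3)')'   [idempotence]
= ((a4·a2+a3·a4+a4·a4'+a4'·a3)')'   [distribution]
= a4·a2+a3·a4+a4·a4'+a4'·a3   [double negation]
= a4·a2+a3·a4+a4'·a3   [complement / identity]
= a4·a2+a3   [distribution]

a4·a2+a3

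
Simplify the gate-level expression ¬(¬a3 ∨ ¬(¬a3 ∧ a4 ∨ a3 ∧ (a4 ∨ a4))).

¬(¬a3 ∨ ¬(¬a3 ∧ a4 ∨ a3 ∧ (a4 ∨ a4)))
= a3 ∧ (¬a3 ∧ a4 ∨ a3 ∧ (a4 ∨ a4))   — De Morgan
= a3 ∧ (¬a3 ∧ a4 ∨ a3 ∧ a4)   — idempotence
= a3 ∧ a4   — distribution

a3 ∧ a4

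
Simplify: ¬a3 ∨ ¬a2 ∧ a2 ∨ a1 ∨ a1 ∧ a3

¬a3 ∨ a1

¬a3 ∨ ¬a2 ∧ a2 ∨ a1 ∨ a1 ∧ a3
= ¬a3 ∨ a1 ∨ a1 ∧ a3   (complement / identity)
= ¬a3 ∨ a1   (absorption)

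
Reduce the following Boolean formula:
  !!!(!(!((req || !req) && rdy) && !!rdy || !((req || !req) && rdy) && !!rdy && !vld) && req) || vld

!!!(!(!((req || !req) && rdy) && !!rdy || !((req || !req) && rdy) && !!rdy && !vld) && req) || vld
= !!!(!(!((req || !req) && rdy) && !!rdy) && req) || vld   [absorption]
= !!!(!(!rdy && !!rdy) && req) || vld   [complement / identity]
= !!!((rdy || !rdy) && req) || vld   [De Morgan]
= !((rdy || !rdy) && req) || vld   [double negation]
= !req || vld   [complement / identity]

!req || vld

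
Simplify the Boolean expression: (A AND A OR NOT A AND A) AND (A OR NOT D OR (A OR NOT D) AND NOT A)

A

(A AND A OR NOT A AND A) AND (A OR NOT D OR (A OR NOT D) AND NOT A)
= A AND (A OR NOT D OR (A OR NOT D) AND NOT A)   — distribution
= A AND (A OR NOT D)   — absorption
= A   — absorption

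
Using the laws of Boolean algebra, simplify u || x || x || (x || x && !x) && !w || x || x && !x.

u || x

u || x || x || (x || x && !x) && !w || x || x && !x
= u || x || x || x || x && !x   [absorption]
= u || x || x || x   [complement / identity]
= u || x || x   [idempotence]
= u || x   [idempotence]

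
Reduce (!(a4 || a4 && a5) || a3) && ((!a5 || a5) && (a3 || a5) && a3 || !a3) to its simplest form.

(!(a4 || a4 && a5) || a3) && ((!a5 || a5) && (a3 || a5) && a3 || !a3)
= (!(a4 || a4 && a5) || a3) && ((a3 || a5) && a3 || !a3)   — complement / identity
= (!a4 || a3) && ((a3 || a5) && a3 || !a3)   — absorption
= (!a4 || a3) && (a3 || !a3)   — absorption
= !a4 || a3   — complement / identity

!a4 || a3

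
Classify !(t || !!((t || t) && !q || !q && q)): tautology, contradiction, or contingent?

!(t || !!((t || t) && !q || !q && q))
= !(t || (t || t) && !q || !q && q)   — double negation
= !(t || t && !q || !q && q)   — idempotence
= !(t || t && !q)   — complement / identity
= !t   — absorption
This depends on t, so it is not a constant.

contingent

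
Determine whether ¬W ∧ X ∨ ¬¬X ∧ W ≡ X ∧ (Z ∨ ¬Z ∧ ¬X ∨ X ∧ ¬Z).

E1: ¬W ∧ X ∨ ¬¬X ∧ W
    = ¬W ∧ X ∨ X ∧ W   (double negation)
    = X   (distribution)
E2: X ∧ (Z ∨ ¬Z ∧ ¬X ∨ X ∧ ¬Z)
    = X ∧ (Z ∨ ¬Z)   (distribution)
    = X   (complement / identity)
Both reduce to X, so they are equivalent.

Yes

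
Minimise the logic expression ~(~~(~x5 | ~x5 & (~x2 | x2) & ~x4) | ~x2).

~(~~(~x5 | ~x5 & (~x2 | x2) & ~x4) | ~x2)
= ~(~~(~x5 | ~x5 & ~x4) | ~x2)   — complement / identity
= ~(~~~x5 | ~x2)   — absorption
= ~~x5 & x2   — De Morgan
= x5 & x2   — double negation

x5 & x2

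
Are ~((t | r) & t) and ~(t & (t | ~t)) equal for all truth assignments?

Yes

E1: ~((t | r) & t)
    = ~t
E2: ~(t & (t | ~t))
    = ~t
Both reduce to ~t, so they are equivalent.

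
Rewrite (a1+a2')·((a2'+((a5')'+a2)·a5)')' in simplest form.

(a1+a2')·((a2'+((a5')'+a2)·a5)')'
= (a1+a2')·(a2'+((a5')'+a2)·a5)   — double negation
= a1·((a5')'+a2)·a5+a2'   — distribution
= a1·(a5+a2)·a5+a2'   — double negation
= a1·a5+a2'   — absorption

a1·a5+a2'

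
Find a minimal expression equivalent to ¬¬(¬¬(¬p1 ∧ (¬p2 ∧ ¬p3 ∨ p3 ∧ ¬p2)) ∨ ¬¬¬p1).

¬¬(¬¬(¬p1 ∧ (¬p2 ∧ ¬p3 ∨ p3 ∧ ¬p2)) ∨ ¬¬¬p1)
= ¬¬(¬¬(¬p1 ∧ ¬p2) ∨ ¬¬¬p1)   [distribution]
= ¬(¬(¬p1 ∧ ¬p2) ∧ ¬¬p1)   [De Morgan]
= ¬p1 ∧ ¬p2 ∨ ¬p1   [De Morgan]
= ¬p1   [absorption]

¬p1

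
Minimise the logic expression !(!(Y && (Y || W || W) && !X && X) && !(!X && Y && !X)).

Y && !X

!(!(Y && (Y || W || W) && !X && X) && !(!X && Y && !X))
= !(!(Y && (Y || W) && !X && X) && !(!X && Y && !X))   (idempotence)
= !(!(Y && !X && X) && !(!X && Y && !X))   (absorption)
= Y && !X && X || !X && Y && !X   (De Morgan)
= Y && !X   (distribution)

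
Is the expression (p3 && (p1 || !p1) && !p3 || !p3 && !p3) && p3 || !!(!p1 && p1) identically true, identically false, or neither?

identically false

(p3 && (p1 || !p1) && !p3 || !p3 && !p3) && p3 || !!(!p1 && p1)
= (p3 && !p3 || !p3 && !p3) && p3 || !!(!p1 && p1)
= (p3 && !p3 || !p3 && !p3) && p3 || !p1 && p1
= !p3 && p3 || !p1 && p1
= !p1 && p1
= false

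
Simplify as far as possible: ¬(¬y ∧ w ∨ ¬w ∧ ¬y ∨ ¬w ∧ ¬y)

¬(¬y ∧ w ∨ ¬w ∧ ¬y ∨ ¬w ∧ ¬y)
= ¬(¬y ∧ w ∨ ¬w ∧ ¬y)   (idempotence)
= ¬¬y   (distribution)
= y   (double negation)

y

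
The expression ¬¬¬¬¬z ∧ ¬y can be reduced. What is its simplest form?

¬z ∧ ¬y

¬¬¬¬¬z ∧ ¬y
= ¬¬¬z ∧ ¬y
= ¬z ∧ ¬y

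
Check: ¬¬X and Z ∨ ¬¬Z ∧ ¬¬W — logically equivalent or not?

No

E1: ¬¬X
    = X   (double negation)
E2: Z ∨ ¬¬Z ∧ ¬¬W
    = Z ∨ ¬¬Z ∧ W   (double negation)
    = Z ∨ Z ∧ W   (double negation)
    = Z   (absorption)
These differ: at W=0, X=0, Z=1, E1 = 0 but E2 = 1.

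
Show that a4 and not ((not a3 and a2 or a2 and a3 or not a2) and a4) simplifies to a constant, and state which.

False

a4 and not ((not a3 and a2 or a2 and a3 or not a2) and a4)
= a4 and not ((a2 or not a2) and a4)   (distribution)
= a4 and not a4   (complement / identity)
= False   (complement)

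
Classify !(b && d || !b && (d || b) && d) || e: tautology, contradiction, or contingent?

contingent

!(b && d || !b && (d || b) && d) || e
= !(b && d || !b && d) || e
= !d || e
This depends on d, e, so it is not a constant.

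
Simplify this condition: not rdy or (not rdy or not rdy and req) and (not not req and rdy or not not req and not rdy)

not rdy

not rdy or (not rdy or not rdy and req) and (not not req and rdy or not not req and not rdy)
= not rdy or not rdy and (not not req and rdy or not not req and not rdy)   [absorption]
= not rdy or not rdy and not not req   [distribution]
= not rdy or not rdy and req   [double negation]
= not rdy   [absorption]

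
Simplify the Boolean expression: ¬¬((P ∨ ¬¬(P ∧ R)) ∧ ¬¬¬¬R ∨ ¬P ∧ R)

R

¬¬((P ∨ ¬¬(P ∧ R)) ∧ ¬¬¬¬R ∨ ¬P ∧ R)
= ¬¬((P ∨ ¬¬(P ∧ R)) ∧ ¬¬R ∨ ¬P ∧ R)   — double negation
= ¬¬((P ∨ ¬¬(P ∧ R)) ∧ R ∨ ¬P ∧ R)   — double negation
= ¬¬((P ∨ P ∧ R) ∧ R ∨ ¬P ∧ R)   — double negation
= ¬¬(P ∧ R ∨ ¬P ∧ R)   — absorption
= ¬¬R   — distribution
= R   — double negation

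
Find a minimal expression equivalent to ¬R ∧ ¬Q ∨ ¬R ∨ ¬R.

¬R ∧ ¬Q ∨ ¬R ∨ ¬R
= ¬R ∧ ¬Q ∨ ¬R   — idempotence
= ¬R   — absorption

¬R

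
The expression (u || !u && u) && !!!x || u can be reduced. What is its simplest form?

(u || !u && u) && !!!x || u
= (u || !u && u) && !x || u   — double negation
= u && !x || u   — complement / identity
= u   — absorption

u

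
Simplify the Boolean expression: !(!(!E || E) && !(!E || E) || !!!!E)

!(!(!E || E) && !(!E || E) || !!!!E)
= !(!(!E || E) || !!!!E)   — idempotence
= (!E || E) && !!!E   — De Morgan
= !!!E   — complement / identity
= !E   — double negation

!E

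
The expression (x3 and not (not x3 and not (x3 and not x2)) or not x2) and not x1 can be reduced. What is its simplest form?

(x3 or not x2) and not x1

(x3 and not (not x3 and not (x3 and not x2)) or not x2) and not x1
= (x3 and (x3 or x3 and not x2) or not x2) and not x1
= (x3 and x3 or not x2) and not x1
= (x3 or not x2) and not x1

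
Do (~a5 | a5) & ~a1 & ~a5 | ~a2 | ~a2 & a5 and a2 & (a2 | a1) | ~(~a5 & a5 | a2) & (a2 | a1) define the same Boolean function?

E1: (~a5 | a5) & ~a1 & ~a5 | ~a2 | ~a2 & a5
    = (~a5 | a5) & ~a1 & ~a5 | ~a2   [absorption]
    = ~a1 & ~a5 | ~a2   [complement / identity]
E2: a2 & (a2 | a1) | ~(~a5 & a5 | a2) & (a2 | a1)
    = a2 & (a2 | a1) | ~a2 & (a2 | a1)   [complement / identity]
    = a2 | a1   [distribution]
These differ: at a1=0, a2=1, a5=1, E1 = 0 but E2 = 1.

No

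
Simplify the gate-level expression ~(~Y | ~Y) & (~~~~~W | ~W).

~(~Y | ~Y) & (~~~~~W | ~W)
= ~(~Y | ~Y) & (~~~W | ~W)   (double negation)
= Y & Y & (~~~W | ~W)   (De Morgan)
= Y & Y & (~W | ~W)   (double negation)
= Y & (~W | ~W)   (idempotence)
= Y & ~W   (idempotence)

Y & ~W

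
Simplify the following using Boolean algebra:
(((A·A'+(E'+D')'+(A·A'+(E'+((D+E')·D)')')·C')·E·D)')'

(((A·A'+(E'+D')'+(A·A'+(E'+((D+E')·D)')')·C')·E·D)')'
= (((A·A'+(E'+D')'+(A·A'+(E'+D')')·C')·E·D)')'   (absorption)
= (((A·A'+(E'+D')')·E·D)')'   (absorption)
= (((A·A'+E·D)·E·D)')'   (De Morgan)
= ((E·D·E·D)')'   (complement / identity)
= ((E·D)')'   (idempotence)
= E·D   (double negation)

E·D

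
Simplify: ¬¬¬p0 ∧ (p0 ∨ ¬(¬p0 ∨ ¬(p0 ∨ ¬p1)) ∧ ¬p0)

¬¬¬p0 ∧ (p0 ∨ ¬(¬p0 ∨ ¬(p0 ∨ ¬p1)) ∧ ¬p0)
= ¬¬¬p0 ∧ (p0 ∨ p0 ∧ (p0 ∨ ¬p1) ∧ ¬p0)   — De Morgan
= ¬p0 ∧ (p0 ∨ p0 ∧ (p0 ∨ ¬p1) ∧ ¬p0)   — double negation
= ¬p0 ∧ (p0 ∨ p0 ∧ ¬p0)   — absorption
= ¬p0 ∧ p0   — complement / identity
= False   — complement

False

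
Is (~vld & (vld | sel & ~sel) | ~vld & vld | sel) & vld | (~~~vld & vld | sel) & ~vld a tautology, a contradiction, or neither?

(~vld & (vld | sel & ~sel) | ~vld & vld | sel) & vld | (~~~vld & vld | sel) & ~vld
= (~vld & (vld | sel & ~sel) | sel) & vld | (~~~vld & vld | sel) & ~vld   [complement / identity]
= (~vld & vld | sel) & vld | (~~~vld & vld | sel) & ~vld   [complement / identity]
= (~vld & vld | sel) & vld | (~vld & vld | sel) & ~vld   [double negation]
= ~vld & vld | sel   [distribution]
= sel   [complement / identity]
This depends on sel, so it is not a constant.

neither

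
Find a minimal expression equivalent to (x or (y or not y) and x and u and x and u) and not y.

(x or (y or not y) and x and u and x and u) and not y
= (x or x and u and x and u) and not y
= (x or x and u) and not y
= x and not y

x and not y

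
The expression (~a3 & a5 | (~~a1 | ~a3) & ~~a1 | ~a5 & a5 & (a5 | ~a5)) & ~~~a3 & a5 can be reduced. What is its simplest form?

(~a3 & a5 | (~~a1 | ~a3) & ~~a1 | ~a5 & a5 & (a5 | ~a5)) & ~~~a3 & a5
= (~a3 & a5 | ~~a1 | ~a5 & a5 & (a5 | ~a5)) & ~~~a3 & a5   — absorption
= (~a3 & a5 | ~~a1 | ~a5 & a5) & ~~~a3 & a5   — complement / identity
= (~a3 & a5 | ~~a1 | ~a5 & a5) & ~a3 & a5   — double negation
= (~a3 & a5 | a1 | ~a5 & a5) & ~a3 & a5   — double negation
= (~a3 & a5 | a1) & ~a3 & a5   — complement / identity
= ~a3 & a5   — absorption

~a3 & a5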